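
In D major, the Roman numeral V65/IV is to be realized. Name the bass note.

F#

The applied chord V65/IV is rooted on D: D-F#-A-C.
The figure 65 means first inversion — the third is in the bass.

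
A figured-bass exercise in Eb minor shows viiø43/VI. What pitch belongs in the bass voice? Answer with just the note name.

Fb

The applied chord viiø43/VI is rooted on Bb: Bb-Db-Fb-Ab.
The figure 43 means second inversion — the fifth is in the bass.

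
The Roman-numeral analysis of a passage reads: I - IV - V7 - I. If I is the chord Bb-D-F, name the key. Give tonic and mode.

Bb major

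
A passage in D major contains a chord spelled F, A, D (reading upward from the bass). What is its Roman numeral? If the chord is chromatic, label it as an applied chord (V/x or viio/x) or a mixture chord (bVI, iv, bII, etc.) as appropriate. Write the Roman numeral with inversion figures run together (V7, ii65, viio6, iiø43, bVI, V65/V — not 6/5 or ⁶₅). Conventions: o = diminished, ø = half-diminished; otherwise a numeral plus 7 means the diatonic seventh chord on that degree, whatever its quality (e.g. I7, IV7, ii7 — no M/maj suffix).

Stacked in thirds the chord is D-F-A: a minor triad on D.
D is the first degree of D major. This is the minor tonic, borrowed from the parallel minor.
With F in the bass the chord is in first inversion, so the figured bass is 6.

i6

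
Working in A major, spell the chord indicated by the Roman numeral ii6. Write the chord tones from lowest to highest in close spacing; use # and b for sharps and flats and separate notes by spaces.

D F# B

In A major, scale degree 2 is B, and the diatonic chord built there is a minor triad.
That chord is spelled B-D-F#.
With the 6 figure the chord is in first inversion; from the bass D upward in close position it reads D-F#-B.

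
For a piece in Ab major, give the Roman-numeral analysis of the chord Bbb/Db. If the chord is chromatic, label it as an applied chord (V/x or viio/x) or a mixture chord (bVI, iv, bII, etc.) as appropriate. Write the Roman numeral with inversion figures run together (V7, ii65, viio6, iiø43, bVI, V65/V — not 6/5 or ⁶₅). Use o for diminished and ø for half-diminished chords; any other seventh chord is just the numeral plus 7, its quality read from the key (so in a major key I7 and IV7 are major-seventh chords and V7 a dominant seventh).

Stacked in thirds the chord is Bbb-Db-Fb: a major triad on Bbb.
Bbb is the lowered second degree of Ab major (diatonic 2 would be Bb). This is the Neapolitan sixth — a major triad on the lowered second degree, here in its customary first inversion.
With Db in the bass the chord is in first inversion, so the figured bass is 6.

bII6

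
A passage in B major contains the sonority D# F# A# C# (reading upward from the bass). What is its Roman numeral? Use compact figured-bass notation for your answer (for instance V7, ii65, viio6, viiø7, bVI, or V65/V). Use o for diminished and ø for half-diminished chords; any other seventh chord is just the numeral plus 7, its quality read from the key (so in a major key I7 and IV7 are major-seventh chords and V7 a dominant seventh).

iii7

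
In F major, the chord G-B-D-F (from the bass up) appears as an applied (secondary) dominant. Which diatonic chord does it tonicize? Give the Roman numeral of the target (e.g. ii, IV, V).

The chord is a dominant seventh chord on G.
A dominant resolves down a perfect fifth: G → C. In F major, C is scale degree 5, i.e. V.

V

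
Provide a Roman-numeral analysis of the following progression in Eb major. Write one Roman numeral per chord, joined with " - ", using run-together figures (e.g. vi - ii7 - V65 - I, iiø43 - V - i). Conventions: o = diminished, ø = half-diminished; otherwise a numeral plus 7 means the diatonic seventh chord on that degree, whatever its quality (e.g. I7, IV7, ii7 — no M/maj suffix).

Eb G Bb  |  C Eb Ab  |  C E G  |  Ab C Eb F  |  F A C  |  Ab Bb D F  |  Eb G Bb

I - IV6 - V/ii - ii65 - V/V - V42 - I

Eb-G-Bb: root Eb is the tonic; major triad there is I.
C-Eb-Ab: root Ab is the subdominant; major triad there is IV6.
C-E-G is the secondary dominant of ii (major triad on C): V/ii.
Ab-C-Eb-F: root F is the supertonic; minor seventh chord there is ii65.
F-A-C: chromatic; F is V of V, so V/V.
Ab-Bb-D-F: dominant seventh chord on Bb = scale degree 5 → V42.
Eb-G-Bb has root Eb, degree 1 in Eb major, so I.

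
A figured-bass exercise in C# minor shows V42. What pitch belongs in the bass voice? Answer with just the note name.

V in C# minor has root G#; the chord is G#-B#-D#-F#.
The figure 42 means third inversion — the seventh is in the bass.

F#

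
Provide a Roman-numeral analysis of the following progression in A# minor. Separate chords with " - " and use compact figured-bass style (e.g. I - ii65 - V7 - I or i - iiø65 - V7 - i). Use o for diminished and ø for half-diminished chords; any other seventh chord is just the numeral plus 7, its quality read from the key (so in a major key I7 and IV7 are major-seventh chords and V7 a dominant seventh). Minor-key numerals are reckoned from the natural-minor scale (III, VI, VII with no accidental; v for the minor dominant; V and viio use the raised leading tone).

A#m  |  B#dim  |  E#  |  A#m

A#m: minor triad on A# = scale degree 1 → i.
B#dim: diminished triad on B# = scale degree 2 → iio.
E# has root E#, degree 5 in A# minor, so V.
A#m has root A#, degree 1 in A# minor, so i.

i - iio - V - i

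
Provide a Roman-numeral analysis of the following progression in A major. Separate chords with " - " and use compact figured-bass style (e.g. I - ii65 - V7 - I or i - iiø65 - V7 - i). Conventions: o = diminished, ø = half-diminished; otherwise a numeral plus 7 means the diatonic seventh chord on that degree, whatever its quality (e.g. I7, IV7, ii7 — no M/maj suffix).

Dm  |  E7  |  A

iv - V7 - I

Dm: minor triad on D — chromatic; iv (borrowed from the parallel minor).
E7 has root E, degree 5 in A major, so V7.
A: root A is the tonic; major triad there is I.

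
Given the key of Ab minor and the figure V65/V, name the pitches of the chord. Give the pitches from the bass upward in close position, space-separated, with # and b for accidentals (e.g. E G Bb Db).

D F Ab Bb

V65/V is a secondary dominant — the dominant seventh of V. V in Ab minor is Eb, so the applied chord's root is Bb, a perfect fifth above.
Building a dominant seventh chord on Bb gives Bb-D-F-Ab.
The figured bass 65 indicates first inversion, placing the third (D) in the bass: D-F-Ab-Bb.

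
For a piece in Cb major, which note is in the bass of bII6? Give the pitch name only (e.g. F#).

Fb

bII in Cb major has root Dbb; the chord is Dbb-Fb-Abb.
The figure 6 means first inversion — the third is in the bass.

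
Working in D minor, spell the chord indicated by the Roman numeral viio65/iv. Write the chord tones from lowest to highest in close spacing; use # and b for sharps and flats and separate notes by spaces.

A C Eb F#

viio65/iv is a secondary leading-tone chord. The target iv is G in D minor; the applied chord is rooted a semitone below, on F#.
Building a fully diminished seventh chord on F# gives F#-A-C-Eb.
With the 65 figure the chord is in first inversion; from the bass A upward in close position it reads A-C-Eb-F#.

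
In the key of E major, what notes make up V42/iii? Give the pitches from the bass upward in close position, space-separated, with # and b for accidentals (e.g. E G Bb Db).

V42/iii is a secondary dominant — the dominant seventh of iii. iii in E major is G#, so the applied chord's root is D#, a perfect fifth above.
Building a dominant seventh chord on D# gives D#-F##-A#-C#.
With the 42 figure the chord is in third inversion; from the bass C# upward in close position it reads C#-D#-F##-A#.

C# D# F## A#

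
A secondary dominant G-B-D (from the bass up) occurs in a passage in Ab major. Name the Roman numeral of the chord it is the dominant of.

iii

The chord is a major triad on G.
A dominant resolves down a perfect fifth: G → C. In Ab major, C is scale degree 3, i.e. iii.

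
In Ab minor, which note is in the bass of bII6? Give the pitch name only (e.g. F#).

Db

bII in Ab minor has root Bbb; the chord is Bbb-Db-Fb.
The figure 6 means first inversion — the third is in the bass.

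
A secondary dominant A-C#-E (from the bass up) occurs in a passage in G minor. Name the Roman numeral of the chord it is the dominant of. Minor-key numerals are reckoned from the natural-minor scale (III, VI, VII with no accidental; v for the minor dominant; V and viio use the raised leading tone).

V

The chord is a major triad on A.
A dominant resolves down a perfect fifth: A → D. In G minor, D is scale degree 5, i.e. V.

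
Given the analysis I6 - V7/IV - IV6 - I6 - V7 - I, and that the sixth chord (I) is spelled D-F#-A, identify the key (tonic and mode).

The anchor chord is a major triad on D, labeled I.
If D is scale degree 1 and the mode makes that degree carry a major triad, the tonic is D and the mode is major.

D major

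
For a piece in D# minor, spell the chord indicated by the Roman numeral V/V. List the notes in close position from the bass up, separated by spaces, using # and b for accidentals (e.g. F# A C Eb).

V/V is a secondary dominant — the dominant triad of V. V in D# minor is A#, so the applied chord's root is E#, a perfect fifth above.
Building a major triad on E# gives E#-G##-B#.

E# G## B#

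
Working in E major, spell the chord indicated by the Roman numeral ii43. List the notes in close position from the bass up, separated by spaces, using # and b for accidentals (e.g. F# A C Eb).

C# E F# A

The numeral's case and figure indicate a minor seventh chord. In E major its root, the second degree, is F#.
Stacking thirds from F# gives F#-A-C#-E.
With the 43 figure the chord is in second inversion; from the bass C# upward in close position it reads C#-E-F#-A.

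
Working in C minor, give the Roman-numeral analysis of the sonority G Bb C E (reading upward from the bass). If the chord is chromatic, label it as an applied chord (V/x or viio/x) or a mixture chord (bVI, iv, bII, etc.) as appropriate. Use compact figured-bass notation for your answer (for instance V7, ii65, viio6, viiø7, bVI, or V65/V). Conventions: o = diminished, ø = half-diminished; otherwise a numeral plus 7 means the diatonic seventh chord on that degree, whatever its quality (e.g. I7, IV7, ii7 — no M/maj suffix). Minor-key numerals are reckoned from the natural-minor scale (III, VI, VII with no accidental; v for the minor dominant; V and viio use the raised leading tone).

The pitches C-E-G-Bb form a dominant seventh chord rooted on C.
C is not a diatonic chord root with this quality in C minor, but it lies a perfect fifth above F (iv), so the chord functions as an applied dominant of iv.
With G in the bass the chord is in second inversion, so the figured bass is 43.

V43/iv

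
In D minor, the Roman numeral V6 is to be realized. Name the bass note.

C#

V in D minor has root A; the chord is A-C#-E.
The figure 6 means first inversion — the third is in the bass.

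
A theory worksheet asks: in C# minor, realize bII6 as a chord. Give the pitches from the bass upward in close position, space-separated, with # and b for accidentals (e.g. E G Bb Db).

F# A D

bII6 is the Neapolitan sixth — a major triad on the lowered second degree, here in its customary first inversion. In C# minor that root is D.
So the chord is D-F#-A, a major triad.
With the 6 figure the chord is in first inversion; from the bass F# upward in close position it reads F#-A-D.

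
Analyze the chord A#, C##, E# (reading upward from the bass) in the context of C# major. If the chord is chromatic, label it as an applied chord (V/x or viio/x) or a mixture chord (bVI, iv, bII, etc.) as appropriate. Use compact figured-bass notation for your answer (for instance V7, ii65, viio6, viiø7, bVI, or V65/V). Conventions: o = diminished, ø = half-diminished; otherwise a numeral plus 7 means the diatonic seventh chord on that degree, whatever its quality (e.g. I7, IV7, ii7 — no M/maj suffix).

The pitches A#-C##-E# form a major triad rooted on A#.
A# is not a diatonic chord root with this quality in C# major, but it lies a perfect fifth above D# (ii), so the chord functions as an applied dominant of ii.

V/ii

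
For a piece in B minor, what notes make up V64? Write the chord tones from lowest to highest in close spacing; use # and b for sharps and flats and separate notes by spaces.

C# F# A#

In B minor, scale degree 5 is F#. The dominant is major (leading tone raised), so V is a major triad.
That chord is spelled F#-A#-C#.
The figured bass 64 indicates second inversion, placing the fifth (C#) in the bass: C#-F#-A#.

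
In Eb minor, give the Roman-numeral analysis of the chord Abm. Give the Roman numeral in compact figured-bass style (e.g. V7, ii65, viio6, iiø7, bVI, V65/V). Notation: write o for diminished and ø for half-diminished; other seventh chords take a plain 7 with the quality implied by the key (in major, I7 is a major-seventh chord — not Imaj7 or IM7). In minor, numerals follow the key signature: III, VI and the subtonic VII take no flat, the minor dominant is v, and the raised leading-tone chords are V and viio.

Stacked in thirds the chord is Ab-Cb-Eb: a minor triad on Ab.
In Eb minor, Ab is the subdominant; the diatonic minor triad there is iv.

iv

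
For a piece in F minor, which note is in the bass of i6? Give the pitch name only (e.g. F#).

i in F minor has root F; the chord is F-Ab-C.
The figure 6 means first inversion — the third is in the bass.

Ab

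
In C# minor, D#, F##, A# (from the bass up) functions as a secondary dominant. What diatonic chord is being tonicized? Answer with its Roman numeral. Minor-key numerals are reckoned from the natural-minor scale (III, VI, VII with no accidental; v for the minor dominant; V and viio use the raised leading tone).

The chord is a major triad on D#.
A dominant resolves down a perfect fifth: D# → G#. In C# minor, G# is scale degree 5, i.e. V.

V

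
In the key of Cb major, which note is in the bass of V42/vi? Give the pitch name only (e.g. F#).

Db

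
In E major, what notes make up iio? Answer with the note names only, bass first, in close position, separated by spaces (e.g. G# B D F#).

F# A C

Scale degree 2 in E major is F#; here the chord built on it is altered to a diminished triad. iio is the diminished supertonic triad, borrowed from the parallel minor.
So the chord is F#-A-C, a diminished triad.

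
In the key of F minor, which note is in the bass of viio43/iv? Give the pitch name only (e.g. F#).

Eb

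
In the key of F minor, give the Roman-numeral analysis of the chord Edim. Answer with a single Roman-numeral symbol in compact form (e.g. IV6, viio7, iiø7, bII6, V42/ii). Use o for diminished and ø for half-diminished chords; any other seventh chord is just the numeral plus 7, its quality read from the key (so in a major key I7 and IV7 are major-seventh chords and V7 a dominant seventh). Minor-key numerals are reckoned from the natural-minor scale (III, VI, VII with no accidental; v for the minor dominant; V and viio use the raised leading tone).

viio

Stacked in thirds the chord is E-G-Bb: a diminished triad on E.
In F minor, E is the leading tone; the diatonic diminished triad there is viio.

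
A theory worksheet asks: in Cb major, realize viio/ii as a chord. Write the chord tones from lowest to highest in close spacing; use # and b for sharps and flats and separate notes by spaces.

C Eb Gb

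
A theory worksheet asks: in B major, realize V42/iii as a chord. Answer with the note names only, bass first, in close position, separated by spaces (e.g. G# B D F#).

The slash means an applied dominant: we want the dominant of iii. In B major, iii is D# minor, and its dominant is built on A#.
Building a dominant seventh chord on A# gives A#-C##-E#-G#.
The figured bass 42 indicates third inversion, placing the seventh (G#) in the bass: G#-A#-C##-E#.

G# A# C## E#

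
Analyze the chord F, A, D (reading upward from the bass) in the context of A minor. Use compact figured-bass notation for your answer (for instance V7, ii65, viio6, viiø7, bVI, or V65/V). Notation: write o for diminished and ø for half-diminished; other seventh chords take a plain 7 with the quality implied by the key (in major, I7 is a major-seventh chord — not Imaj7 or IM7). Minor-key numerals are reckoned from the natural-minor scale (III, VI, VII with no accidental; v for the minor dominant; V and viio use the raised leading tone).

iv6

The pitches D-F-A form a minor triad rooted on D.
In A minor, D is the subdominant; the diatonic minor triad there is iv.
With F in the bass the chord is in first inversion, so the figured bass is 6.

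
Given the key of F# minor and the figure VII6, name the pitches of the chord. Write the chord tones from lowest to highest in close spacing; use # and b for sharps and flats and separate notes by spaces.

G# B E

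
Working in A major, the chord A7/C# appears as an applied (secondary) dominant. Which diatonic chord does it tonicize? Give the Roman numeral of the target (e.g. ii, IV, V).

The chord is a dominant seventh chord on A.
A dominant resolves down a perfect fifth: A → D. In A major, D is scale degree 4, i.e. IV.

IV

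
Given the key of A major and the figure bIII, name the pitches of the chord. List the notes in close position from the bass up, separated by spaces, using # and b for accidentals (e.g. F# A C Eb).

C E G

bIII is a major triad on the lowered third degree, borrowed from the parallel minor. In A major that root is C.
So the chord is C-E-G.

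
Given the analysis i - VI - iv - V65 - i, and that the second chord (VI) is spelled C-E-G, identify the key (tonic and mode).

E minor

VI is given as C-E-G — a major triad with root C.
Counting down 5 scale steps from C places the tonic on E; a major triad on degree 6 is diatonic only in minor.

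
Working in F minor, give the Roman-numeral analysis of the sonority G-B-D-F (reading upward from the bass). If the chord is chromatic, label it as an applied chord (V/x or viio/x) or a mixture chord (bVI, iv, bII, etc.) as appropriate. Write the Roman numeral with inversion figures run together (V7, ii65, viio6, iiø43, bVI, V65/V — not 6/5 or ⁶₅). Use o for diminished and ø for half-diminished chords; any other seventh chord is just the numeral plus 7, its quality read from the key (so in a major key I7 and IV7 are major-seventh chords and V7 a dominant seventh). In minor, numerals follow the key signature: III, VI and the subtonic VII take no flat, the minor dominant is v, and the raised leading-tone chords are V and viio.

V7/V

Stacked in thirds the chord is G-B-D-F: a dominant seventh chord on G.
G is not a diatonic chord root with this quality in F minor, but it lies a perfect fifth above C (V), so the chord functions as an applied dominant of V.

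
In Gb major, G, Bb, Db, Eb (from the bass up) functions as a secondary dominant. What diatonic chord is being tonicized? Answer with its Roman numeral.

ii

The chord is a dominant seventh chord on Eb.
A dominant resolves down a perfect fifth: Eb → Ab. In Gb major, Ab is scale degree 2, i.e. ii.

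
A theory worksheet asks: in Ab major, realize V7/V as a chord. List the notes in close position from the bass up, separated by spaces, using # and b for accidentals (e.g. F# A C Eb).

The slash means an applied dominant: we want the dominant of V. In Ab major, V is Eb major, and its dominant is built on Bb.
Building a dominant seventh chord on Bb gives Bb-D-F-Ab.

Bb D F Ab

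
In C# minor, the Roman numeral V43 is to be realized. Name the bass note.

D#

V in C# minor has root G#; the chord is G#-B#-D#-F#.
The figure 43 means second inversion — the fifth is in the bass.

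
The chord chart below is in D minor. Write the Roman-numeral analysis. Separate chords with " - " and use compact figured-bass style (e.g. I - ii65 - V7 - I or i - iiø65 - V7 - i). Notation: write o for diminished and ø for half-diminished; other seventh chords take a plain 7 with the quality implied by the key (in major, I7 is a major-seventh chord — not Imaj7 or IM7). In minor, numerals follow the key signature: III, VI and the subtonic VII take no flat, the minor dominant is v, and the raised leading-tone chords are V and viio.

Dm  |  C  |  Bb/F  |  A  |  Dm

i - VII - VI64 - V - i

Dm has root D, degree 1 in D minor, so i.
C: root C is the subtonic; major triad there is VII.
Bb/F: major triad on Bb = scale degree 6 → VI64.
A: root A is the dominant; major triad there is V.
Dm: root D is the tonic; minor triad there is i.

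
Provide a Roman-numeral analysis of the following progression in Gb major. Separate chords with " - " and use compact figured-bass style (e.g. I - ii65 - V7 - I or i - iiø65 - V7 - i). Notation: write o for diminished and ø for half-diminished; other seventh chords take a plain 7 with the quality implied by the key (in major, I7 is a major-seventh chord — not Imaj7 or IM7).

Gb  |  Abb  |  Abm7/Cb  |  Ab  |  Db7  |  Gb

Gb: root Gb is the tonic; major triad there is I.
Abb: major triad on Abb — chromatic; Abb is the lowered second degree, so this is the Neapolitan chord, bII.
Abm7/Cb has root Ab, degree 2 in Gb major, so ii65.
Ab: a major triad on Ab, the applied dominant of V → V/V.
Db7: root Db is the dominant; dominant seventh chord there is V7.
Gb: major triad on Gb = scale degree 1 → I.

I - bII - ii65 - V/V - V7 - I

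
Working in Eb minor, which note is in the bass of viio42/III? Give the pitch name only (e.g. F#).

The applied chord viio42/III is rooted on F: F-Ab-Cb-Ebb.
The figure 42 means third inversion — the seventh is in the bass.

Ebb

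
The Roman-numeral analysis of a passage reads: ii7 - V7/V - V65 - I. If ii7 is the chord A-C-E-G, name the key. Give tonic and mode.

The anchor chord is a minor seventh chord on A, labeled ii7.
If A is scale degree 2 and the mode makes that degree carry a minor seventh chord, the tonic is G and the mode is major.

G major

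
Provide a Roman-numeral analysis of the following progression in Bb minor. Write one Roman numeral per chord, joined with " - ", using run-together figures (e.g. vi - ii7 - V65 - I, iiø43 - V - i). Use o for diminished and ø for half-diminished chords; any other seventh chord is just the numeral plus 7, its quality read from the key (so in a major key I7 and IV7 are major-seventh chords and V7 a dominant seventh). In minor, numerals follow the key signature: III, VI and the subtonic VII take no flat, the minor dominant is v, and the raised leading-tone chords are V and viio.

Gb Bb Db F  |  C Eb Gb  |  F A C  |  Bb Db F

VI7 - iio - V - i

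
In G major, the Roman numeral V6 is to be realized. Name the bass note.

V in G major has root D; the chord is D-F#-A.
The figure 6 means first inversion — the third is in the bass.

F#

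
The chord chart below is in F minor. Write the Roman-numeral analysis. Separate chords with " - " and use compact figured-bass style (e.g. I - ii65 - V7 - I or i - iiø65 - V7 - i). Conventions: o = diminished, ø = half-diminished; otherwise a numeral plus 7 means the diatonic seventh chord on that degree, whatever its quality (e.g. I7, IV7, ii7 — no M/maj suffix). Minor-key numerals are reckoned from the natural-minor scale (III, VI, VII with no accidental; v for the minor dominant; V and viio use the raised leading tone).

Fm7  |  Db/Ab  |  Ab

i7 - VI64 - III

Fm7 has root F, degree 1 in F minor, so i7.
Db/Ab: major triad on Db = scale degree 6 → VI64.
Ab: root Ab is the mediant; major triad there is III.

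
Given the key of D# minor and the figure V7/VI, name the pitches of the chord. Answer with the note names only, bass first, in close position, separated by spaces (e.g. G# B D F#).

F# A# C# E

The slash means an applied dominant: we want the dominant of VI. In D# minor, VI is B major, and its dominant is built on F#.
Building a dominant seventh chord on F# gives F#-A#-C#-E.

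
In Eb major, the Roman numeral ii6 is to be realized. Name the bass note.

ii in Eb major has root F; the chord is F-Ab-C.
The figure 6 means first inversion — the third is in the bass.

Ab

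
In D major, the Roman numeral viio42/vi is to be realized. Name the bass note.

G

The applied chord viio42/vi is rooted on A#: A#-C#-E-G.
The figure 42 means third inversion — the seventh is in the bass.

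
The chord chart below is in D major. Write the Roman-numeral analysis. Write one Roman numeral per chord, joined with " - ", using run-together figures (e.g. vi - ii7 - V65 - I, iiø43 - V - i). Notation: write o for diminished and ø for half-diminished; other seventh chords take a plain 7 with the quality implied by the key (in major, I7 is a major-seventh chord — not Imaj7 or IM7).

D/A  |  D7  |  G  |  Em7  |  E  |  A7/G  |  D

D/A has root D, degree 1 in D major, so I64.
D7: chromatic; D is V of IV, so V7/IV.
G: root G is the subdominant; major triad there is IV.
Em7: root E is the supertonic; minor seventh chord there is ii7.
E is the secondary dominant of V (major triad on E): V/V.
A7/G: root A is the dominant; dominant seventh chord there is V42.
D has root D, degree 1 in D major, so I.

I64 - V7/IV - IV - ii7 - V/V - V42 - I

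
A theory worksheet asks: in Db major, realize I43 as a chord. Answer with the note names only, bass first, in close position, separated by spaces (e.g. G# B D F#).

The numeral's case and figure indicate a major seventh chord. In Db major its root, the tonic, is Db.
That chord is spelled Db-F-Ab-C.
The figured bass 43 indicates second inversion, placing the fifth (Ab) in the bass: Ab-C-Db-F.

Ab C Db F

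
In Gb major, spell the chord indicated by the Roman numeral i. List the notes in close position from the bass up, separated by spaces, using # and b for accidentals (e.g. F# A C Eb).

Gb Bbb Db

Scale degree 1 in Gb major is Gb; here the chord built on it is altered to a minor triad. i is the minor tonic, borrowed from the parallel minor.
So the chord is Gb-Bbb-Db.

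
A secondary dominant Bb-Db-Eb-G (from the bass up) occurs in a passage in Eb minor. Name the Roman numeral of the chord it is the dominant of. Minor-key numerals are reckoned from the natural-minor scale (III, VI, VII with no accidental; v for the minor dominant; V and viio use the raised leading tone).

iv

The chord is a dominant seventh chord on Eb.
A dominant resolves down a perfect fifth: Eb → Ab. In Eb minor, Ab is scale degree 4, i.e. iv.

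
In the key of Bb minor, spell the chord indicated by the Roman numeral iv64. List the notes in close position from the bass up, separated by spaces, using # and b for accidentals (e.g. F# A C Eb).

In Bb minor, the subdominant is Eb, and the diatonic chord built there is a minor triad.
That chord is spelled Eb-Gb-Bb.
With the 64 figure the chord is in second inversion; from the bass Bb upward in close position it reads Bb-Eb-Gb.

Bb Eb Gb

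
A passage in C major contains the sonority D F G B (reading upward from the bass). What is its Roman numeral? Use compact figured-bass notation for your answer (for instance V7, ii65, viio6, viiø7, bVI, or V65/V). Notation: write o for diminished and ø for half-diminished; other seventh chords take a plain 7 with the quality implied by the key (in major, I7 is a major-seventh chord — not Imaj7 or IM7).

The pitches G-B-D-F form a dominant seventh chord rooted on G.
G is scale degree 5 in C major, and a dominant seventh chord on that degree is written V7.
With D in the bass the chord is in second inversion, so the figured bass is 43.

V43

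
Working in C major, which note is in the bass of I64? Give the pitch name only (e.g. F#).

I in C major has root C; the chord is C-E-G.
The figure 64 means second inversion — the fifth is in the bass.

G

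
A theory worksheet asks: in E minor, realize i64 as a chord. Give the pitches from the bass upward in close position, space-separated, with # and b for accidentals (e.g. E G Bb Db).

B E G

The numeral's case and figure indicate a minor triad. In E minor its root, scale degree 1, is E.
That chord is spelled E-G-B.
With the 64 figure the chord is in second inversion; from the bass B upward in close position it reads B-E-G.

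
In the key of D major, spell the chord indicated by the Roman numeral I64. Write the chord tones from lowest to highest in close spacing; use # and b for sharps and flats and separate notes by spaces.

A D F#

The numeral's case and figure indicate a major triad. In D major its root, the first degree, is D.
That chord is spelled D-F#-A.
With the 64 figure the chord is in second inversion; from the bass A upward in close position it reads A-D-F#.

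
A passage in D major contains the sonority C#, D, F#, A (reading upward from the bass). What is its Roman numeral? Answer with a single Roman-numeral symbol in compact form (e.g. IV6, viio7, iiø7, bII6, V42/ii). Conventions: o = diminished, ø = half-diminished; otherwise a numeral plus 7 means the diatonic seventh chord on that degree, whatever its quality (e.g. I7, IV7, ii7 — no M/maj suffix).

Stacked in thirds the chord is D-F#-A-C#: a major seventh chord on D.
In D major, D is the tonic; the diatonic major seventh chord there is I7.
With C# in the bass the chord is in third inversion, so the figured bass is 42.

I42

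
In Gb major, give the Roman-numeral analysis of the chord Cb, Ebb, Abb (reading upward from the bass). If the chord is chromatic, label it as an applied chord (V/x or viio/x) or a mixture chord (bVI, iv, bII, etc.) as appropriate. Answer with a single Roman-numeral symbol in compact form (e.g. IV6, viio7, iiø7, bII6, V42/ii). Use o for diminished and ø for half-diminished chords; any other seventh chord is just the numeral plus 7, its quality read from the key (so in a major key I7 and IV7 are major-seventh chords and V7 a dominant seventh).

Stacked in thirds the chord is Abb-Cb-Ebb: a major triad on Abb.
Abb is the lowered second degree of Gb major (diatonic 2 would be Ab). This is the Neapolitan sixth — a major triad on the lowered second degree, here in its customary first inversion.
With Cb in the bass the chord is in first inversion, so the figured bass is 6.

bII6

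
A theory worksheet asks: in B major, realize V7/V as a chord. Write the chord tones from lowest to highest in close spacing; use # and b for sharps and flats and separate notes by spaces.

C# E# G# B

The slash means an applied dominant: we want the dominant of V. In B major, V is F# major, and its dominant is built on C#.
Building a dominant seventh chord on C# gives C#-E#-G#-B.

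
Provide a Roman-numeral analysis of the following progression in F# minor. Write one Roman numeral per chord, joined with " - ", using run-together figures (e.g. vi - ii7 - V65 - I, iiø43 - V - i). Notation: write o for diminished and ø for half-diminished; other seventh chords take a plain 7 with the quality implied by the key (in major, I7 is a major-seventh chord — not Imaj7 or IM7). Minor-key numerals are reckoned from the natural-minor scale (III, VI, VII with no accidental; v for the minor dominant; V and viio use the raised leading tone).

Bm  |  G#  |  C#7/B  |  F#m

iv - V/V - V42 - i

Bm has root B, degree 4 in F# minor, so iv.
G#: chromatic; G# is V of V, so V/V.
C#7/B: root C# is the dominant; dominant seventh chord there is V42.
F#m has root F#, degree 1 in F# minor, so i.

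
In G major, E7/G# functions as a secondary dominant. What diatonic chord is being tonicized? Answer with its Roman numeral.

The chord is a dominant seventh chord on E.
A dominant resolves down a perfect fifth: E → A. In G major, A is scale degree 2, i.e. ii.

ii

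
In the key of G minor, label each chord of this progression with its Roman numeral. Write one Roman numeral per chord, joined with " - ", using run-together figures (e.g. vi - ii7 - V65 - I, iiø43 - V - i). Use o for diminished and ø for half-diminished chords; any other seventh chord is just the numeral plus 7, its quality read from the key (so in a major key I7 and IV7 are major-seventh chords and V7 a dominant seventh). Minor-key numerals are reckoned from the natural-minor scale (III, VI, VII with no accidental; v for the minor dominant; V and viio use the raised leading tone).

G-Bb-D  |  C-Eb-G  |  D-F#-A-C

G-Bb-D: minor triad on G = scale degree 1 → i.
C-Eb-G has root C, degree 4 in G minor, so iv.
D-F#-A-C: dominant seventh chord on D = scale degree 5 → V7.

i - iv - V7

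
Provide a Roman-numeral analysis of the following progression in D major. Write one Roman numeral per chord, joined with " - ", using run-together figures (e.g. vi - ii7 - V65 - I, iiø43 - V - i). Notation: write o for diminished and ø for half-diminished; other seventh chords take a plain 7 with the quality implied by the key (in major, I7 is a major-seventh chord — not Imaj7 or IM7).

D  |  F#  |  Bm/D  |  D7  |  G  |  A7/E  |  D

D: root D is the tonic; major triad there is I.
F#: a major triad on F#, the applied dominant of vi → V/vi.
Bm/D: minor triad on B = scale degree 6 → vi6.
D7 is the secondary dominant of IV (dominant seventh chord on D): V7/IV.
G: root G is the subdominant; major triad there is IV.
A7/E: root A is the dominant; dominant seventh chord there is V43.
D has root D, degree 1 in D major, so I.

I - V/vi - vi6 - V7/IV - IV - V43 - I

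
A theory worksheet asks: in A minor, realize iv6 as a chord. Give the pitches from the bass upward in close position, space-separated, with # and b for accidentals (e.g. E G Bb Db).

The numeral's case and figure indicate a minor triad. In A minor its root, the fourth degree, is D.
That chord is spelled D-F-A.
With the 6 figure the chord is in first inversion; from the bass F upward in close position it reads F-A-D.

F A D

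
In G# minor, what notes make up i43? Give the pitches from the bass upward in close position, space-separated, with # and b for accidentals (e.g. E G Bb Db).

D# F# G# B

The numeral's case and figure indicate a minor seventh chord. In G# minor its root, the tonic, is G#.
That chord is spelled G#-B-D#-F#.
The figured bass 43 indicates second inversion, placing the fifth (D#) in the bass: D#-F#-G#-B.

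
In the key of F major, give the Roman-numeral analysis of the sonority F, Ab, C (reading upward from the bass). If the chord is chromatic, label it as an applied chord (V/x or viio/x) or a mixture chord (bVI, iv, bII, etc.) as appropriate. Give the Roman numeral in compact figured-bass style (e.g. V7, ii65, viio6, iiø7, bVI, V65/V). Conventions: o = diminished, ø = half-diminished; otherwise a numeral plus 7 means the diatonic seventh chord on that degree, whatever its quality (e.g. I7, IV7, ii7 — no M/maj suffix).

i

The pitches F-Ab-C form a minor triad rooted on F.
F is the first degree of F major. This is the minor tonic, borrowed from the parallel minor.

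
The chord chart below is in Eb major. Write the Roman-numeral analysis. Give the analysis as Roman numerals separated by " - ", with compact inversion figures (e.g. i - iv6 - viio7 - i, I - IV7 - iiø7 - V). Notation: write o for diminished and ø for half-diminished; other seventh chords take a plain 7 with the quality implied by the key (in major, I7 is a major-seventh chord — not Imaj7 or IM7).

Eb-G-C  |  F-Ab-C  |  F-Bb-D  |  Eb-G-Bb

vi6 - ii - V64 - I

Eb-G-C: root C is the submediant; minor triad there is vi6.
F-Ab-C: root F is the supertonic; minor triad there is ii.
F-Bb-D: major triad on Bb = scale degree 5 → V64.
Eb-G-Bb: root Eb is the tonic; major triad there is I.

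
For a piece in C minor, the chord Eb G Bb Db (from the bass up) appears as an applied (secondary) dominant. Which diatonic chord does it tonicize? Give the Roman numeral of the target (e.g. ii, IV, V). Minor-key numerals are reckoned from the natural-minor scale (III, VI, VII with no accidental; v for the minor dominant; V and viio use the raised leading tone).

The chord is a dominant seventh chord on Eb.
A dominant resolves down a perfect fifth: Eb → Ab. In C minor, Ab is scale degree 6, i.e. VI.

VI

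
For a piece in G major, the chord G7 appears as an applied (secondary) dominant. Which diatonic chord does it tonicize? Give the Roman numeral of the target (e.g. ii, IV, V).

IV

The chord is a dominant seventh chord on G.
A dominant resolves down a perfect fifth: G → C. In G major, C is scale degree 4, i.e. IV.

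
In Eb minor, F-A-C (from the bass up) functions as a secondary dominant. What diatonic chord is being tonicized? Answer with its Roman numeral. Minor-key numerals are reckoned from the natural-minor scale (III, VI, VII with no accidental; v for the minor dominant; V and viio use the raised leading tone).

The chord is a major triad on F.
A dominant resolves down a perfect fifth: F → Bb. In Eb minor, Bb is scale degree 5, i.e. V.

V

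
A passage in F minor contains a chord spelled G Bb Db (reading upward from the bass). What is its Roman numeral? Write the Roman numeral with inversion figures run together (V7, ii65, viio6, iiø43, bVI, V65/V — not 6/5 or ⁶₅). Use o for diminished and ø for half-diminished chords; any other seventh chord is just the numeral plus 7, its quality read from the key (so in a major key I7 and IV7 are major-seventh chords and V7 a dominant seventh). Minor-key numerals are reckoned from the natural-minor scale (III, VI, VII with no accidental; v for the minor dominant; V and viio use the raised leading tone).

The pitches G-Bb-Db form a diminished triad rooted on G.
G is scale degree 2 in F minor, and a diminished triad on that degree is written iio.

iio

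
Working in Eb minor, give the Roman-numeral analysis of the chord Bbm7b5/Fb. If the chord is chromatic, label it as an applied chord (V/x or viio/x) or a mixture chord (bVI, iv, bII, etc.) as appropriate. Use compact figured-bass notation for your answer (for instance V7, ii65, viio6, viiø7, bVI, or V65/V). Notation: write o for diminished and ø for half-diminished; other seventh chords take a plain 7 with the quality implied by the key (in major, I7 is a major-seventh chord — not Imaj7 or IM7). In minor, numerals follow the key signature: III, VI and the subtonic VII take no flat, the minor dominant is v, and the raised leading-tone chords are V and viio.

viiø43/VI

Stacked in thirds the chord is Bb-Db-Fb-Ab: a half-diminished seventh chord on Bb.
Bb sits a half step below Cb (VI in Eb minor); a diminished chord there is the applied leading-tone chord of VI.
With Fb in the bass the chord is in second inversion, so the figured bass is 43.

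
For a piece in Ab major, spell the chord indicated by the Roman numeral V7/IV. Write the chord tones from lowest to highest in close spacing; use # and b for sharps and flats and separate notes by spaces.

The slash means an applied dominant: we want the dominant of IV. In Ab major, IV is Db major, and its dominant is built on Ab.
Building a dominant seventh chord on Ab gives Ab-C-Eb-Gb.

Ab C Eb Gb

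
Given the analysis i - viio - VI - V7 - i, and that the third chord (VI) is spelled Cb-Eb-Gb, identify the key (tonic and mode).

Eb minor

VI is given as Cb-Eb-Gb — a major triad with root Cb.
VI on Cb implies Cb is the submediant; that puts the tonic at Eb, and the uppercase numeral fits minor mode.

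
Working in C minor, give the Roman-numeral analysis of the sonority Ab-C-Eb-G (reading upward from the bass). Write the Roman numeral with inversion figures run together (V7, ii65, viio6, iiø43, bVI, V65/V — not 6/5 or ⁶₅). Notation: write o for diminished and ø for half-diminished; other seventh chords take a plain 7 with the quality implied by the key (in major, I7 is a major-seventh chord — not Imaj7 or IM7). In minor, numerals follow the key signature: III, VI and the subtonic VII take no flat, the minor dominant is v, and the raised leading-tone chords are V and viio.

Stacked in thirds the chord is Ab-C-Eb-G: a major seventh chord on Ab.
In C minor, Ab is the submediant; the diatonic major seventh chord there is VI7.

VI7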